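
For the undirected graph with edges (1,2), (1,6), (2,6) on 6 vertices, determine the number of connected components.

Step 1: Build adjacency list from edges:
  1: 2, 6
  2: 1, 6
  3: (none)
  4: (none)
  5: (none)
  6: 1, 2

Step 2: Run BFS/DFS from vertex 1:
  Visited: {1, 2, 6}
  Reached 3 of 6 vertices

Step 3: Only 3 of 6 vertices reached. Graph is disconnected.
Connected components: {1, 2, 6}, {3}, {4}, {5}
Number of connected components: 4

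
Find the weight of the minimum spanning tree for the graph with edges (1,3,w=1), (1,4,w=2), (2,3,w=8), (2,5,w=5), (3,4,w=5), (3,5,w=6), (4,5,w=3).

Apply Kruskal's algorithm (sort edges by weight, add if no cycle):

Sorted edges by weight:
  (1,3) w=1
  (1,4) w=2
  (4,5) w=3
  (2,5) w=5
  (3,4) w=5
  (3,5) w=6
  (2,3) w=8

Add edge (1,3) w=1 -- no cycle. Running total: 1
Add edge (1,4) w=2 -- no cycle. Running total: 3
Add edge (4,5) w=3 -- no cycle. Running total: 6
Add edge (2,5) w=5 -- no cycle. Running total: 11

MST edges: (1,3,w=1), (1,4,w=2), (4,5,w=3), (2,5,w=5)
Total MST weight: 1 + 2 + 3 + 5 = 11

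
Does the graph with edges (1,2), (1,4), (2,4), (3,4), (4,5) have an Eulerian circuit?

Step 1: Find the degree of each vertex:
  deg(1) = 2
  deg(2) = 2
  deg(3) = 1
  deg(4) = 4
  deg(5) = 1

Step 2: Count vertices with odd degree:
  Odd-degree vertices: 3, 5 (2 total)

Step 3: Apply Euler's theorem:
  - Eulerian circuit exists iff graph is connected and all vertices have even degree
  - Eulerian path exists iff graph is connected and has 0 or 2 odd-degree vertices

Graph is connected with exactly 2 odd-degree vertices (3, 5).
Eulerian path exists (starting and ending at the odd-degree vertices), but no Eulerian circuit.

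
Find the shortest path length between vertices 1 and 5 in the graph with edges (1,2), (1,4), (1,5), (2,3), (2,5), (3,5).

Step 1: Build adjacency list:
  1: 2, 4, 5
  2: 1, 3, 5
  3: 2, 5
  4: 1
  5: 1, 2, 3

Step 2: BFS from vertex 1 to find shortest path to 5:
  vertex 2 reached at distance 1
  vertex 4 reached at distance 1
  vertex 5 reached at distance 1

Step 3: Shortest path: 1 -> 5
Path length: 1 edge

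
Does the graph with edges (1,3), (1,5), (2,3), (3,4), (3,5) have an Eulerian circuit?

Step 1: Find the degree of each vertex:
  deg(1) = 2
  deg(2) = 1
  deg(3) = 4
  deg(4) = 1
  deg(5) = 2

Step 2: Count vertices with odd degree:
  Odd-degree vertices: 2, 4 (2 total)

Step 3: Apply Euler's theorem:
  - Eulerian circuit exists iff graph is connected and all vertices have even degree
  - Eulerian path exists iff graph is connected and has 0 or 2 odd-degree vertices

Graph is connected with exactly 2 odd-degree vertices (2, 4).
Eulerian path exists (starting and ending at the odd-degree vertices), but no Eulerian circuit.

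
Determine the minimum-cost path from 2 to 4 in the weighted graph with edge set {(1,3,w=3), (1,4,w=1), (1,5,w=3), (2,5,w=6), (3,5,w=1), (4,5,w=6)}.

Step 1: Build adjacency list with weights:
  1: 3(w=3), 4(w=1), 5(w=3)
  2: 5(w=6)
  3: 1(w=3), 5(w=1)
  4: 1(w=1), 5(w=6)
  5: 1(w=3), 2(w=6), 3(w=1), 4(w=6)

Step 2: Apply Dijkstra's algorithm from vertex 2:
  Visit vertex 2 (distance=0)
    Update dist[5] = 6
  Visit vertex 5 (distance=6)
    Update dist[1] = 9
    Update dist[3] = 7
    Update dist[4] = 12
  Visit vertex 3 (distance=7)
  Visit vertex 1 (distance=9)
    Update dist[4] = 10
  Visit vertex 4 (distance=10)

Step 3: Shortest path: 2 -> 5 -> 1 -> 4
Total weight: 6 + 3 + 1 = 10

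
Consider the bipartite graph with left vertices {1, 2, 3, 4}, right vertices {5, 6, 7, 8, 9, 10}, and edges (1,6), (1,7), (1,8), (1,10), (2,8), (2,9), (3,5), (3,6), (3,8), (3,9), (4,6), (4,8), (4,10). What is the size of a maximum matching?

Step 1: List the neighbors of each left vertex:
  1: 6, 7, 8, 10
  2: 8, 9
  3: 5, 6, 8, 9
  4: 6, 8, 10

Step 2: Greedily match left vertices, then look for augmenting paths:
  Match 1 -- 6
  Match 2 -- 8
  Match 3 -- 5
  Match 4 -- 10
  No augmenting path remains.

Step 3: Verify this is maximum:
  Matching size 4 = min(|L|, |R|) = min(4, 6), which is an upper bound, so this matching is maximum.

Maximum matching: {(1,6), (2,8), (3,5), (4,10)}
Size: 4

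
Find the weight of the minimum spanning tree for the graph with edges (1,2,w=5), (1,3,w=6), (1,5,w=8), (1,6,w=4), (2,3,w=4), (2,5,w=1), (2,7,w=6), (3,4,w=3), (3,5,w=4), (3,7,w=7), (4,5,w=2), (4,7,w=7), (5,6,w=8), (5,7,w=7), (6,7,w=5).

Apply Kruskal's algorithm (sort edges by weight, add if no cycle):

Sorted edges by weight:
  (2,5) w=1
  (4,5) w=2
  (3,4) w=3
  (1,6) w=4
  (2,3) w=4
  (3,5) w=4
  (1,2) w=5
  (6,7) w=5
  (1,3) w=6
  (2,7) w=6
  (3,7) w=7
  (4,7) w=7
  (5,7) w=7
  (1,5) w=8
  (5,6) w=8

Add edge (2,5) w=1 -- no cycle. Running total: 1
Add edge (4,5) w=2 -- no cycle. Running total: 3
Add edge (3,4) w=3 -- no cycle. Running total: 6
Add edge (1,6) w=4 -- no cycle. Running total: 10
Skip edge (2,3) w=4 -- would create cycle
Skip edge (3,5) w=4 -- would create cycle
Add edge (1,2) w=5 -- no cycle. Running total: 15
Add edge (6,7) w=5 -- no cycle. Running total: 20

MST edges: (2,5,w=1), (4,5,w=2), (3,4,w=3), (1,6,w=4), (1,2,w=5), (6,7,w=5)
Total MST weight: 1 + 2 + 3 + 4 + 5 + 5 = 20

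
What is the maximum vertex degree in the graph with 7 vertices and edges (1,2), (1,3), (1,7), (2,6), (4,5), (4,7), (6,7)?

Step 1: Count edges incident to each vertex:
  deg(1) = 3 (neighbors: 2, 3, 7)
  deg(2) = 2 (neighbors: 1, 6)
  deg(3) = 1 (neighbors: 1)
  deg(4) = 2 (neighbors: 5, 7)
  deg(5) = 1 (neighbors: 4)
  deg(6) = 2 (neighbors: 2, 7)
  deg(7) = 3 (neighbors: 1, 4, 6)

Step 2: Find maximum:
  max(3, 2, 1, 2, 1, 2, 3) = 3 (vertex 1)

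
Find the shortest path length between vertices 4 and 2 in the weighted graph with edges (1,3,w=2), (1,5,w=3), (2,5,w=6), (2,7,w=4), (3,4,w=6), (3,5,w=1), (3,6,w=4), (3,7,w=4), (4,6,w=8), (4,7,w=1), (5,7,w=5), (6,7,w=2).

Step 1: Build adjacency list with weights:
  1: 3(w=2), 5(w=3)
  2: 5(w=6), 7(w=4)
  3: 1(w=2), 4(w=6), 5(w=1), 6(w=4), 7(w=4)
  4: 3(w=6), 6(w=8), 7(w=1)
  5: 1(w=3), 2(w=6), 3(w=1), 7(w=5)
  6: 3(w=4), 4(w=8), 7(w=2)
  7: 2(w=4), 3(w=4), 4(w=1), 5(w=5), 6(w=2)

Step 2: Apply Dijkstra's algorithm from vertex 4:
  Visit vertex 4 (distance=0)
    Update dist[3] = 6
    Update dist[6] = 8
    Update dist[7] = 1
  Visit vertex 7 (distance=1)
    Update dist[2] = 5
    Update dist[3] = 5
    Update dist[5] = 6
    Update dist[6] = 3
  Visit vertex 6 (distance=3)
  Visit vertex 2 (distance=5)

Step 3: Shortest path: 4 -> 7 -> 2
Total weight: 1 + 4 = 5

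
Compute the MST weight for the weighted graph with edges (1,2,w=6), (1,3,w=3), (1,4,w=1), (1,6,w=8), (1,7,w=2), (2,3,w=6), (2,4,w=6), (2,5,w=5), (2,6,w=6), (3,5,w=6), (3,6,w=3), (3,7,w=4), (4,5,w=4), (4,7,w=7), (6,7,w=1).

Apply Kruskal's algorithm (sort edges by weight, add if no cycle):

Sorted edges by weight:
  (1,4) w=1
  (6,7) w=1
  (1,7) w=2
  (1,3) w=3
  (3,6) w=3
  (3,7) w=4
  (4,5) w=4
  (2,5) w=5
  (1,2) w=6
  (2,3) w=6
  (2,6) w=6
  (2,4) w=6
  (3,5) w=6
  (4,7) w=7
  (1,6) w=8

Add edge (1,4) w=1 -- no cycle. Running total: 1
Add edge (6,7) w=1 -- no cycle. Running total: 2
Add edge (1,7) w=2 -- no cycle. Running total: 4
Add edge (1,3) w=3 -- no cycle. Running total: 7
Skip edge (3,6) w=3 -- would create cycle
Skip edge (3,7) w=4 -- would create cycle
Add edge (4,5) w=4 -- no cycle. Running total: 11
Add edge (2,5) w=5 -- no cycle. Running total: 16

MST edges: (1,4,w=1), (6,7,w=1), (1,7,w=2), (1,3,w=3), (4,5,w=4), (2,5,w=5)
Total MST weight: 1 + 1 + 2 + 3 + 4 + 5 = 16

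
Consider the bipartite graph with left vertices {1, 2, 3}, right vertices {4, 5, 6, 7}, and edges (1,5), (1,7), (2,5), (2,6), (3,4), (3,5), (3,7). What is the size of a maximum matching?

Step 1: List the neighbors of each left vertex:
  1: 5, 7
  2: 5, 6
  3: 4, 5, 7

Step 2: Greedily match left vertices, then look for augmenting paths:
  Match 1 -- 5
  Match 2 -- 6
  Match 3 -- 4
  No augmenting path remains.

Step 3: Verify this is maximum:
  Matching size 3 = min(|L|, |R|) = min(3, 4), which is an upper bound, so this matching is maximum.

Maximum matching: {(1,5), (2,6), (3,4)}
Size: 3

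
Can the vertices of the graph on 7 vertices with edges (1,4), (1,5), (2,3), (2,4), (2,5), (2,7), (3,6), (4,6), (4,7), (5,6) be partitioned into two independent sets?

Step 1: Attempt 2-coloring using BFS:
  Start at vertex 1, assign color 0
  Color vertex 4 with color 1 (neighbor of 1)
  Color vertex 5 with color 1 (neighbor of 1)
  Color vertex 2 with color 0 (neighbor of 4)
  Color vertex 6 with color 0 (neighbor of 4)
  Color vertex 7 with color 0 (neighbor of 4)
  Color vertex 3 with color 1 (neighbor of 2)

Step 2: Conflict found! Vertices 2 and 7 are adjacent but have the same color.
This means the graph contains an odd cycle.

The graph is NOT bipartite.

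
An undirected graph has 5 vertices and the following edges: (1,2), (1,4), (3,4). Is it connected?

Step 1: Build adjacency list from edges:
  1: 2, 4
  2: 1
  3: 4
  4: 1, 3
  5: (none)

Step 2: Run BFS/DFS from vertex 1:
  Visited: {1, 2, 4, 3}
  Reached 4 of 5 vertices

Step 3: Only 4 of 5 vertices reached. Graph is disconnected.
Connected components: {1, 2, 3, 4}, {5}
Answer: No, the graph is not connected (2 components).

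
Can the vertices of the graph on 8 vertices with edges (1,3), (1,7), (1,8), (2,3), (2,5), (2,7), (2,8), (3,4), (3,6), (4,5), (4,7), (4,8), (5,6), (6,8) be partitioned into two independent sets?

Step 1: Attempt 2-coloring using BFS:
  Start at vertex 1, assign color 0
  Color vertex 3 with color 1 (neighbor of 1)
  Color vertex 7 with color 1 (neighbor of 1)
  Color vertex 8 with color 1 (neighbor of 1)
  Color vertex 2 with color 0 (neighbor of 3)
  Color vertex 4 with color 0 (neighbor of 3)
  Color vertex 6 with color 0 (neighbor of 3)
  Color vertex 5 with color 1 (neighbor of 2)

Step 2: 2-coloring succeeded. No conflicts found.
  Set A (color 0): {1, 2, 4, 6}
  Set B (color 1): {3, 5, 7, 8}

The graph is bipartite with partition {1, 2, 4, 6}, {3, 5, 7, 8}.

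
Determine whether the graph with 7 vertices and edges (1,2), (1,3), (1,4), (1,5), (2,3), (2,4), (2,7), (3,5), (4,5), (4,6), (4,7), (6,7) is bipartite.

Step 1: Attempt 2-coloring using BFS:
  Start at vertex 1, assign color 0
  Color vertex 2 with color 1 (neighbor of 1)
  Color vertex 3 with color 1 (neighbor of 1)
  Color vertex 4 with color 1 (neighbor of 1)
  Color vertex 5 with color 1 (neighbor of 1)

Step 2: Conflict found! Vertices 2 and 3 are adjacent but have the same color.
This means the graph contains an odd cycle.

The graph is NOT bipartite.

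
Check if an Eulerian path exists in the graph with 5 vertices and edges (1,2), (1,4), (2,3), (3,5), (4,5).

Step 1: Find the degree of each vertex:
  deg(1) = 2
  deg(2) = 2
  deg(3) = 2
  deg(4) = 2
  deg(5) = 2

Step 2: Count vertices with odd degree:
  All vertices have even degree (0 odd-degree vertices)

Step 3: Apply Euler's theorem:
  - Eulerian circuit exists iff graph is connected and all vertices have even degree
  - Eulerian path exists iff graph is connected and has 0 or 2 odd-degree vertices

Graph is connected with 0 odd-degree vertices.
Both Eulerian circuit and Eulerian path exist.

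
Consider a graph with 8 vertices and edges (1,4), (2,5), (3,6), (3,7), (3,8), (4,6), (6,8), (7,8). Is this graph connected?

Step 1: Build adjacency list from edges:
  1: 4
  2: 5
  3: 6, 7, 8
  4: 1, 6
  5: 2
  6: 3, 4, 8
  7: 3, 8
  8: 3, 6, 7

Step 2: Run BFS/DFS from vertex 1:
  Visited: {1, 4, 6, 3, 8, 7}
  Reached 6 of 8 vertices

Step 3: Only 6 of 8 vertices reached. Graph is disconnected.
Connected components: {1, 3, 4, 6, 7, 8}, {2, 5}
Answer: No, the graph is not connected (2 components).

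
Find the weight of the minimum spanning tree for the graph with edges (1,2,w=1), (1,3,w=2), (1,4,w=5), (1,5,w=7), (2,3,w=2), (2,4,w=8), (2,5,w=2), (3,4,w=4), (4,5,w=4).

Apply Kruskal's algorithm (sort edges by weight, add if no cycle):

Sorted edges by weight:
  (1,2) w=1
  (1,3) w=2
  (2,5) w=2
  (2,3) w=2
  (3,4) w=4
  (4,5) w=4
  (1,4) w=5
  (1,5) w=7
  (2,4) w=8

Add edge (1,2) w=1 -- no cycle. Running total: 1
Add edge (1,3) w=2 -- no cycle. Running total: 3
Add edge (2,5) w=2 -- no cycle. Running total: 5
Skip edge (2,3) w=2 -- would create cycle
Add edge (3,4) w=4 -- no cycle. Running total: 9

MST edges: (1,2,w=1), (1,3,w=2), (2,5,w=2), (3,4,w=4)
Total MST weight: 1 + 2 + 2 + 4 = 9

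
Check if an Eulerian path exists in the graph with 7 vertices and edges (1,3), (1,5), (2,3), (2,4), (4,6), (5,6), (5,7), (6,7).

Step 1: Find the degree of each vertex:
  deg(1) = 2
  deg(2) = 2
  deg(3) = 2
  deg(4) = 2
  deg(5) = 3
  deg(6) = 3
  deg(7) = 2

Step 2: Count vertices with odd degree:
  Odd-degree vertices: 5, 6 (2 total)

Step 3: Apply Euler's theorem:
  - Eulerian circuit exists iff graph is connected and all vertices have even degree
  - Eulerian path exists iff graph is connected and has 0 or 2 odd-degree vertices

Graph is connected with exactly 2 odd-degree vertices (5, 6).
Eulerian path exists (starting and ending at the odd-degree vertices), but no Eulerian circuit.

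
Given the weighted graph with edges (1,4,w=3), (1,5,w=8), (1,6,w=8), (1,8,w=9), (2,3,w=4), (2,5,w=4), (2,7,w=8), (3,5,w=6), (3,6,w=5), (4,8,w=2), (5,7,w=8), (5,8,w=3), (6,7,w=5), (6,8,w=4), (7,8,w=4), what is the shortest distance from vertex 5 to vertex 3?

Step 1: Build adjacency list with weights:
  1: 4(w=3), 5(w=8), 6(w=8), 8(w=9)
  2: 3(w=4), 5(w=4), 7(w=8)
  3: 2(w=4), 5(w=6), 6(w=5)
  4: 1(w=3), 8(w=2)
  5: 1(w=8), 2(w=4), 3(w=6), 7(w=8), 8(w=3)
  6: 1(w=8), 3(w=5), 7(w=5), 8(w=4)
  7: 2(w=8), 5(w=8), 6(w=5), 8(w=4)
  8: 1(w=9), 4(w=2), 5(w=3), 6(w=4), 7(w=4)

Step 2: Apply Dijkstra's algorithm from vertex 5:
  Visit vertex 5 (distance=0)
    Update dist[1] = 8
    Update dist[2] = 4
    Update dist[3] = 6
    Update dist[7] = 8
    Update dist[8] = 3
  Visit vertex 8 (distance=3)
    Update dist[4] = 5
    Update dist[6] = 7
    Update dist[7] = 7
  Visit vertex 2 (distance=4)
  Visit vertex 4 (distance=5)
  Visit vertex 3 (distance=6)

Step 3: Shortest path: 5 -> 3
Total weight: 6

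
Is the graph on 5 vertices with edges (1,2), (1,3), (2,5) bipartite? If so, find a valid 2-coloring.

Step 1: Attempt 2-coloring using BFS:
  Start at vertex 1, assign color 0
  Color vertex 2 with color 1 (neighbor of 1)
  Color vertex 3 with color 1 (neighbor of 1)
  Color vertex 5 with color 0 (neighbor of 2)
  Start new component at vertex 4, assign color 0

Step 2: 2-coloring succeeded. No conflicts found.
  Set A (color 0): {1, 4, 5}
  Set B (color 1): {2, 3}

The graph is bipartite with partition {1, 4, 5}, {2, 3}.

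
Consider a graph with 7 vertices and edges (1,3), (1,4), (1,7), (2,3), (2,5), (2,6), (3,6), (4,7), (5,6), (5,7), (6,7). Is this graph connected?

Step 1: Build adjacency list from edges:
  1: 3, 4, 7
  2: 3, 5, 6
  3: 1, 2, 6
  4: 1, 7
  5: 2, 6, 7
  6: 2, 3, 5, 7
  7: 1, 4, 5, 6

Step 2: Run BFS/DFS from vertex 1:
  Visited: {1, 3, 4, 7, 2, 6, 5}
  Reached 7 of 7 vertices

Step 3: All 7 vertices reached from vertex 1, so the graph is connected.
Answer: Yes, the graph is connected.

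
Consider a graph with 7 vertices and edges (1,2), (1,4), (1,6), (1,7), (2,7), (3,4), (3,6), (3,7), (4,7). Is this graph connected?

Step 1: Build adjacency list from edges:
  1: 2, 4, 6, 7
  2: 1, 7
  3: 4, 6, 7
  4: 1, 3, 7
  5: (none)
  6: 1, 3
  7: 1, 2, 3, 4

Step 2: Run BFS/DFS from vertex 1:
  Visited: {1, 2, 4, 6, 7, 3}
  Reached 6 of 7 vertices

Step 3: Only 6 of 7 vertices reached. Graph is disconnected.
Connected components: {1, 2, 3, 4, 6, 7}, {5}
Answer: No, the graph is not connected (2 components).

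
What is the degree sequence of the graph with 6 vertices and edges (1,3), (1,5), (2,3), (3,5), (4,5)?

Step 1: Count edges incident to each vertex:
  deg(1) = 2 (neighbors: 3, 5)
  deg(2) = 1 (neighbors: 3)
  deg(3) = 3 (neighbors: 1, 2, 5)
  deg(4) = 1 (neighbors: 5)
  deg(5) = 3 (neighbors: 1, 3, 4)
  deg(6) = 0 (neighbors: none)

Step 2: Sort degrees in non-increasing order:
  Degrees: [2, 1, 3, 1, 3, 0] -> sorted: [3, 3, 2, 1, 1, 0]

Degree sequence: [3, 3, 2, 1, 1, 0]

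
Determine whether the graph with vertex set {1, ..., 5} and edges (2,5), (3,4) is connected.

Step 1: Build adjacency list from edges:
  1: (none)
  2: 5
  3: 4
  4: 3
  5: 2

Step 2: Run BFS/DFS from vertex 1:
  Visited: {1}
  Reached 1 of 5 vertices

Step 3: Only 1 of 5 vertices reached. Graph is disconnected.
Connected components: {1}, {2, 5}, {3, 4}
Answer: No, the graph is not connected (3 components).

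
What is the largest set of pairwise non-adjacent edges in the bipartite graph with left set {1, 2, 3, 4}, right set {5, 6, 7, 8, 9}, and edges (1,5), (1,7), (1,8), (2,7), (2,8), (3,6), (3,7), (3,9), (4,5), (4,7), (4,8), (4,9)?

Step 1: List the neighbors of each left vertex:
  1: 5, 7, 8
  2: 7, 8
  3: 6, 7, 9
  4: 5, 7, 8, 9

Step 2: Greedily match left vertices, then look for augmenting paths:
  Match 1 -- 5
  Match 2 -- 7
  Match 3 -- 6
  Match 4 -- 8
  No augmenting path remains.

Step 3: Verify this is maximum:
  Matching size 4 = min(|L|, |R|) = min(4, 5), which is an upper bound, so this matching is maximum.

Maximum matching: {(1,5), (2,7), (3,6), (4,8)}
Size: 4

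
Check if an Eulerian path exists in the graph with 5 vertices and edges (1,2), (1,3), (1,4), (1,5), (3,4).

Step 1: Find the degree of each vertex:
  deg(1) = 4
  deg(2) = 1
  deg(3) = 2
  deg(4) = 2
  deg(5) = 1

Step 2: Count vertices with odd degree:
  Odd-degree vertices: 2, 5 (2 total)

Step 3: Apply Euler's theorem:
  - Eulerian circuit exists iff graph is connected and all vertices have even degree
  - Eulerian path exists iff graph is connected and has 0 or 2 odd-degree vertices

Graph is connected with exactly 2 odd-degree vertices (2, 5).
Eulerian path exists (starting and ending at the odd-degree vertices), but no Eulerian circuit.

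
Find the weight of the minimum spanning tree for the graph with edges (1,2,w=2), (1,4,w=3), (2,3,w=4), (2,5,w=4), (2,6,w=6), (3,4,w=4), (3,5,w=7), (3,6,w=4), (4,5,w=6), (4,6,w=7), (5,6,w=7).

Apply Kruskal's algorithm (sort edges by weight, add if no cycle):

Sorted edges by weight:
  (1,2) w=2
  (1,4) w=3
  (2,3) w=4
  (2,5) w=4
  (3,6) w=4
  (3,4) w=4
  (2,6) w=6
  (4,5) w=6
  (3,5) w=7
  (4,6) w=7
  (5,6) w=7

Add edge (1,2) w=2 -- no cycle. Running total: 2
Add edge (1,4) w=3 -- no cycle. Running total: 5
Add edge (2,3) w=4 -- no cycle. Running total: 9
Add edge (2,5) w=4 -- no cycle. Running total: 13
Add edge (3,6) w=4 -- no cycle. Running total: 17

MST edges: (1,2,w=2), (1,4,w=3), (2,3,w=4), (2,5,w=4), (3,6,w=4)
Total MST weight: 2 + 3 + 4 + 4 + 4 = 17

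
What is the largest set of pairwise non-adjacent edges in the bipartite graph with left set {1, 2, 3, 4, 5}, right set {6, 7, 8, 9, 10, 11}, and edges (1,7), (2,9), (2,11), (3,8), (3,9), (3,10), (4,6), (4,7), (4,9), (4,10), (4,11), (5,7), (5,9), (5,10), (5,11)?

Step 1: List the neighbors of each left vertex:
  1: 7
  2: 9, 11
  3: 8, 9, 10
  4: 6, 7, 9, 10, 11
  5: 7, 9, 10, 11

Step 2: Greedily match left vertices, then look for augmenting paths:
  Match 1 -- 7
  Match 2 -- 9
  Match 3 -- 8
  Match 4 -- 6
  Match 5 -- 10
  No augmenting path remains.

Step 3: Verify this is maximum:
  Matching size 5 = min(|L|, |R|) = min(5, 6), which is an upper bound, so this matching is maximum.

Maximum matching: {(1,7), (2,9), (3,8), (4,6), (5,10)}
Size: 5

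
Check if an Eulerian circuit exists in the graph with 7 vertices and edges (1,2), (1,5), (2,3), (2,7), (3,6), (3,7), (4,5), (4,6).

Step 1: Find the degree of each vertex:
  deg(1) = 2
  deg(2) = 3
  deg(3) = 3
  deg(4) = 2
  deg(5) = 2
  deg(6) = 2
  deg(7) = 2

Step 2: Count vertices with odd degree:
  Odd-degree vertices: 2, 3 (2 total)

Step 3: Apply Euler's theorem:
  - Eulerian circuit exists iff graph is connected and all vertices have even degree
  - Eulerian path exists iff graph is connected and has 0 or 2 odd-degree vertices

Graph is connected with exactly 2 odd-degree vertices (2, 3).
Eulerian path exists (starting and ending at the odd-degree vertices), but no Eulerian circuit.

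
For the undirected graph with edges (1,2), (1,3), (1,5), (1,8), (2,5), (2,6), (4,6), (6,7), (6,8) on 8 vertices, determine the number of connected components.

Step 1: Build adjacency list from edges:
  1: 2, 3, 5, 8
  2: 1, 5, 6
  3: 1
  4: 6
  5: 1, 2
  6: 2, 4, 7, 8
  7: 6
  8: 1, 6

Step 2: Run BFS/DFS from vertex 1:
  Visited: {1, 2, 3, 5, 8, 6, 4, 7}
  Reached 8 of 8 vertices

Step 3: All 8 vertices reached from vertex 1, so the graph is connected.
Number of connected components: 1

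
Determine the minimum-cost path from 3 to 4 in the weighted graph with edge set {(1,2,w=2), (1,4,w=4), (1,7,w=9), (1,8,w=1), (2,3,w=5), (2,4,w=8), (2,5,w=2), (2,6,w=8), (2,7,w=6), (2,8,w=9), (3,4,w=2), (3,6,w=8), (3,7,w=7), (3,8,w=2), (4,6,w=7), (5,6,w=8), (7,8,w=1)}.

Step 1: Build adjacency list with weights:
  1: 2(w=2), 4(w=4), 7(w=9), 8(w=1)
  2: 1(w=2), 3(w=5), 4(w=8), 5(w=2), 6(w=8), 7(w=6), 8(w=9)
  3: 2(w=5), 4(w=2), 6(w=8), 7(w=7), 8(w=2)
  4: 1(w=4), 2(w=8), 3(w=2), 6(w=7)
  5: 2(w=2), 6(w=8)
  6: 2(w=8), 3(w=8), 4(w=7), 5(w=8)
  7: 1(w=9), 2(w=6), 3(w=7), 8(w=1)
  8: 1(w=1), 2(w=9), 3(w=2), 7(w=1)

Step 2: Apply Dijkstra's algorithm from vertex 3:
  Visit vertex 3 (distance=0)
    Update dist[2] = 5
    Update dist[4] = 2
    Update dist[6] = 8
    Update dist[7] = 7
    Update dist[8] = 2
  Visit vertex 4 (distance=2)
    Update dist[1] = 6

Step 3: Shortest path: 3 -> 4
Total weight: 2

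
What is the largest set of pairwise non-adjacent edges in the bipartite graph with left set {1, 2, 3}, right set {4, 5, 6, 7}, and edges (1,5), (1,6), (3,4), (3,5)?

Step 1: List the neighbors of each left vertex:
  1: 5, 6
  2: (none)
  3: 4, 5

Step 2: Greedily match left vertices, then look for augmenting paths:
  Match 1 -- 5
  Match 3 -- 4
  No augmenting path remains.

Step 3: Verify this is maximum:
  Matching has size 2. The vertex set {1, 3} covers every edge and has size 2; any matching has at most one edge per cover vertex, so 2 is maximum (König's theorem).

Maximum matching: {(1,5), (3,4)}
Size: 2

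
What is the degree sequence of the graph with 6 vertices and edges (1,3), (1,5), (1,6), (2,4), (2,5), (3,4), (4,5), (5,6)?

Step 1: Count edges incident to each vertex:
  deg(1) = 3 (neighbors: 3, 5, 6)
  deg(2) = 2 (neighbors: 4, 5)
  deg(3) = 2 (neighbors: 1, 4)
  deg(4) = 3 (neighbors: 2, 3, 5)
  deg(5) = 4 (neighbors: 1, 2, 4, 6)
  deg(6) = 2 (neighbors: 1, 5)

Step 2: Sort degrees in non-increasing order:
  Degrees: [3, 2, 2, 3, 4, 2] -> sorted: [4, 3, 3, 2, 2, 2]

Degree sequence: [4, 3, 3, 2, 2, 2]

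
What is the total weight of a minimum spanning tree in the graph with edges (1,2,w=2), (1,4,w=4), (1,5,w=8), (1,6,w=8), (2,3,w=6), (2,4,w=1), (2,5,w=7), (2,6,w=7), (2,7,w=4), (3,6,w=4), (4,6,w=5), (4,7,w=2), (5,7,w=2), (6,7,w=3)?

Apply Kruskal's algorithm (sort edges by weight, add if no cycle):

Sorted edges by weight:
  (2,4) w=1
  (1,2) w=2
  (4,7) w=2
  (5,7) w=2
  (6,7) w=3
  (1,4) w=4
  (2,7) w=4
  (3,6) w=4
  (4,6) w=5
  (2,3) w=6
  (2,6) w=7
  (2,5) w=7
  (1,5) w=8
  (1,6) w=8

Add edge (2,4) w=1 -- no cycle. Running total: 1
Add edge (1,2) w=2 -- no cycle. Running total: 3
Add edge (4,7) w=2 -- no cycle. Running total: 5
Add edge (5,7) w=2 -- no cycle. Running total: 7
Add edge (6,7) w=3 -- no cycle. Running total: 10
Skip edge (1,4) w=4 -- would create cycle
Skip edge (2,7) w=4 -- would create cycle
Add edge (3,6) w=4 -- no cycle. Running total: 14

MST edges: (2,4,w=1), (1,2,w=2), (4,7,w=2), (5,7,w=2), (6,7,w=3), (3,6,w=4)
Total MST weight: 1 + 2 + 2 + 2 + 3 + 4 = 14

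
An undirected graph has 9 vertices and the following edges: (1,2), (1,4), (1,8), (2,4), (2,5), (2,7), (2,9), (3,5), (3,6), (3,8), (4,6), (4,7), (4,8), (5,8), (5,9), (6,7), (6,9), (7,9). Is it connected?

Step 1: Build adjacency list from edges:
  1: 2, 4, 8
  2: 1, 4, 5, 7, 9
  3: 5, 6, 8
  4: 1, 2, 6, 7, 8
  5: 2, 3, 8, 9
  6: 3, 4, 7, 9
  7: 2, 4, 6, 9
  8: 1, 3, 4, 5
  9: 2, 5, 6, 7

Step 2: Run BFS/DFS from vertex 1:
  Visited: {1, 2, 4, 8, 5, 7, 9, 6, 3}
  Reached 9 of 9 vertices

Step 3: All 9 vertices reached from vertex 1, so the graph is connected.
Answer: Yes, the graph is connected.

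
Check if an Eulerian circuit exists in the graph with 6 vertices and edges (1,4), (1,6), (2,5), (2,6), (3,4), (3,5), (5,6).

Step 1: Find the degree of each vertex:
  deg(1) = 2
  deg(2) = 2
  deg(3) = 2
  deg(4) = 2
  deg(5) = 3
  deg(6) = 3

Step 2: Count vertices with odd degree:
  Odd-degree vertices: 5, 6 (2 total)

Step 3: Apply Euler's theorem:
  - Eulerian circuit exists iff graph is connected and all vertices have even degree
  - Eulerian path exists iff graph is connected and has 0 or 2 odd-degree vertices

Graph is connected with exactly 2 odd-degree vertices (5, 6).
Eulerian path exists (starting and ending at the odd-degree vertices), but no Eulerian circuit.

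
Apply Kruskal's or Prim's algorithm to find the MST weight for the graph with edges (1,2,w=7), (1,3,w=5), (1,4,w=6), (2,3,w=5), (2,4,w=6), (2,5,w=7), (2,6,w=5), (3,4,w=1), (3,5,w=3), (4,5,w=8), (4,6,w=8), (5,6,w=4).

Apply Kruskal's algorithm (sort edges by weight, add if no cycle):

Sorted edges by weight:
  (3,4) w=1
  (3,5) w=3
  (5,6) w=4
  (1,3) w=5
  (2,3) w=5
  (2,6) w=5
  (1,4) w=6
  (2,4) w=6
  (1,2) w=7
  (2,5) w=7
  (4,5) w=8
  (4,6) w=8

Add edge (3,4) w=1 -- no cycle. Running total: 1
Add edge (3,5) w=3 -- no cycle. Running total: 4
Add edge (5,6) w=4 -- no cycle. Running total: 8
Add edge (1,3) w=5 -- no cycle. Running total: 13
Add edge (2,3) w=5 -- no cycle. Running total: 18

MST edges: (3,4,w=1), (3,5,w=3), (5,6,w=4), (1,3,w=5), (2,3,w=5)
Total MST weight: 1 + 3 + 4 + 5 + 5 = 18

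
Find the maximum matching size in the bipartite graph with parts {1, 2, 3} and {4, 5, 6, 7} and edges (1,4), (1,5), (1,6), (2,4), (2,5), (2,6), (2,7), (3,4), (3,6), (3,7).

Step 1: List the neighbors of each left vertex:
  1: 4, 5, 6
  2: 4, 5, 6, 7
  3: 4, 6, 7

Step 2: Greedily match left vertices, then look for augmenting paths:
  Match 1 -- 4
  Match 2 -- 5
  Match 3 -- 6
  No augmenting path remains.

Step 3: Verify this is maximum:
  Matching size 3 = min(|L|, |R|) = min(3, 4), which is an upper bound, so this matching is maximum.

Maximum matching: {(1,4), (2,5), (3,6)}
Size: 3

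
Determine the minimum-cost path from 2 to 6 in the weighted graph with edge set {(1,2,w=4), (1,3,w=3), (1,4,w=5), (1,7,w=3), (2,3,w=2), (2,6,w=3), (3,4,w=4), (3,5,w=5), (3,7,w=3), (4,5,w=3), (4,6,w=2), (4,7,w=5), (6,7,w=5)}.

Step 1: Build adjacency list with weights:
  1: 2(w=4), 3(w=3), 4(w=5), 7(w=3)
  2: 1(w=4), 3(w=2), 6(w=3)
  3: 1(w=3), 2(w=2), 4(w=4), 5(w=5), 7(w=3)
  4: 1(w=5), 3(w=4), 5(w=3), 6(w=2), 7(w=5)
  5: 3(w=5), 4(w=3)
  6: 2(w=3), 4(w=2), 7(w=5)
  7: 1(w=3), 3(w=3), 4(w=5), 6(w=5)

Step 2: Apply Dijkstra's algorithm from vertex 2:
  Visit vertex 2 (distance=0)
    Update dist[1] = 4
    Update dist[3] = 2
    Update dist[6] = 3
  Visit vertex 3 (distance=2)
    Update dist[4] = 6
    Update dist[5] = 7
    Update dist[7] = 5
  Visit vertex 6 (distance=3)
    Update dist[4] = 5

Step 3: Shortest path: 2 -> 6
Total weight: 3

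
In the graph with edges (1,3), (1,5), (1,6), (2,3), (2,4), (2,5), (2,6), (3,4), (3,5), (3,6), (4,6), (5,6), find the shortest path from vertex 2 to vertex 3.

Step 1: Build adjacency list:
  1: 3, 5, 6
  2: 3, 4, 5, 6
  3: 1, 2, 4, 5, 6
  4: 2, 3, 6
  5: 1, 2, 3, 6
  6: 1, 2, 3, 4, 5

Step 2: BFS from vertex 2 to find shortest path to 3:
  vertex 3 reached at distance 1

Step 3: Shortest path: 2 -> 3
Path length: 1 edge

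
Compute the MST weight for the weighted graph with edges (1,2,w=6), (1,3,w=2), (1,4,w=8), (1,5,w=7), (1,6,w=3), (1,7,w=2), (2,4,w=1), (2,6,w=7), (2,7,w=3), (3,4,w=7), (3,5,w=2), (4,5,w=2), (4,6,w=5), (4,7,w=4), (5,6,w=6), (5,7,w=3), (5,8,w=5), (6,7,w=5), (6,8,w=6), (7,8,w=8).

Apply Kruskal's algorithm (sort edges by weight, add if no cycle):

Sorted edges by weight:
  (2,4) w=1
  (1,3) w=2
  (1,7) w=2
  (3,5) w=2
  (4,5) w=2
  (1,6) w=3
  (2,7) w=3
  (5,7) w=3
  (4,7) w=4
  (4,6) w=5
  (5,8) w=5
  (6,7) w=5
  (1,2) w=6
  (5,6) w=6
  (6,8) w=6
  (1,5) w=7
  (2,6) w=7
  (3,4) w=7
  (1,4) w=8
  (7,8) w=8

Add edge (2,4) w=1 -- no cycle. Running total: 1
Add edge (1,3) w=2 -- no cycle. Running total: 3
Add edge (1,7) w=2 -- no cycle. Running total: 5
Add edge (3,5) w=2 -- no cycle. Running total: 7
Add edge (4,5) w=2 -- no cycle. Running total: 9
Add edge (1,6) w=3 -- no cycle. Running total: 12
Skip edge (2,7) w=3 -- would create cycle
Skip edge (5,7) w=3 -- would create cycle
Skip edge (4,7) w=4 -- would create cycle
Skip edge (4,6) w=5 -- would create cycle
Add edge (5,8) w=5 -- no cycle. Running total: 17

MST edges: (2,4,w=1), (1,3,w=2), (1,7,w=2), (3,5,w=2), (4,5,w=2), (1,6,w=3), (5,8,w=5)
Total MST weight: 1 + 2 + 2 + 2 + 2 + 3 + 5 = 17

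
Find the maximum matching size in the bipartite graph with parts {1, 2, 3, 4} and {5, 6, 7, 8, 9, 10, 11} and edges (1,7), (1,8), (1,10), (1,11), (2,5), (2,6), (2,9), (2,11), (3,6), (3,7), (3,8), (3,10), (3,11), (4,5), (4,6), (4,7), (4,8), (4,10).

Step 1: List the neighbors of each left vertex:
  1: 7, 8, 10, 11
  2: 5, 6, 9, 11
  3: 6, 7, 8, 10, 11
  4: 5, 6, 7, 8, 10

Step 2: Greedily match left vertices, then look for augmenting paths:
  Match 1 -- 7
  Match 2 -- 5
  Match 3 -- 6
  Match 4 -- 8
  No augmenting path remains.

Step 3: Verify this is maximum:
  Matching size 4 = min(|L|, |R|) = min(4, 7), which is an upper bound, so this matching is maximum.

Maximum matching: {(1,7), (2,5), (3,6), (4,8)}
Size: 4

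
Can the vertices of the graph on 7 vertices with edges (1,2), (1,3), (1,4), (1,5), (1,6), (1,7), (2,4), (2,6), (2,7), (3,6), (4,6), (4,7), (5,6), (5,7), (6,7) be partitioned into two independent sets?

Step 1: Attempt 2-coloring using BFS:
  Start at vertex 1, assign color 0
  Color vertex 2 with color 1 (neighbor of 1)
  Color vertex 3 with color 1 (neighbor of 1)
  Color vertex 4 with color 1 (neighbor of 1)
  Color vertex 5 with color 1 (neighbor of 1)
  Color vertex 6 with color 1 (neighbor of 1)
  Color vertex 7 with color 1 (neighbor of 1)

Step 2: Conflict found! Vertices 2 and 4 are adjacent but have the same color.
This means the graph contains an odd cycle.

The graph is NOT bipartite.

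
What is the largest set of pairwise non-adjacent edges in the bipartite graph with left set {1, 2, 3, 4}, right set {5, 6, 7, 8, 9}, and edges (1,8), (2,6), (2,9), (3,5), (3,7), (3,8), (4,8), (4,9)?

Step 1: List the neighbors of each left vertex:
  1: 8
  2: 6, 9
  3: 5, 7, 8
  4: 8, 9

Step 2: Greedily match left vertices, then look for augmenting paths:
  Match 1 -- 8
  Match 2 -- 6
  Match 3 -- 5
  Match 4 -- 9
  No augmenting path remains.

Step 3: Verify this is maximum:
  Matching size 4 = min(|L|, |R|) = min(4, 5), which is an upper bound, so this matching is maximum.

Maximum matching: {(1,8), (2,6), (3,5), (4,9)}
Size: 4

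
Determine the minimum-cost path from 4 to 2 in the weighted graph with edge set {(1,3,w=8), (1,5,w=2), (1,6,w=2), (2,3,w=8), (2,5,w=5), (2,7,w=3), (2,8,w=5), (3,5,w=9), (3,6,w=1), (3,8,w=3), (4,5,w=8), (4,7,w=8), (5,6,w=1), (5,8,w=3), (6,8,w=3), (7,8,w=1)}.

Step 1: Build adjacency list with weights:
  1: 3(w=8), 5(w=2), 6(w=2)
  2: 3(w=8), 5(w=5), 7(w=3), 8(w=5)
  3: 1(w=8), 2(w=8), 5(w=9), 6(w=1), 8(w=3)
  4: 5(w=8), 7(w=8)
  5: 1(w=2), 2(w=5), 3(w=9), 4(w=8), 6(w=1), 8(w=3)
  6: 1(w=2), 3(w=1), 5(w=1), 8(w=3)
  7: 2(w=3), 4(w=8), 8(w=1)
  8: 2(w=5), 3(w=3), 5(w=3), 6(w=3), 7(w=1)

Step 2: Apply Dijkstra's algorithm from vertex 4:
  Visit vertex 4 (distance=0)
    Update dist[5] = 8
    Update dist[7] = 8
  Visit vertex 5 (distance=8)
    Update dist[1] = 10
    Update dist[2] = 13
    Update dist[3] = 17
    Update dist[6] = 9
    Update dist[8] = 11
  Visit vertex 7 (distance=8)
    Update dist[2] = 11
    Update dist[8] = 9
  Visit vertex 6 (distance=9)
    Update dist[3] = 10
  Visit vertex 8 (distance=9)
  Visit vertex 1 (distance=10)
  Visit vertex 3 (distance=10)
  Visit vertex 2 (distance=11)

Step 3: Shortest path: 4 -> 7 -> 2
Total weight: 8 + 3 = 11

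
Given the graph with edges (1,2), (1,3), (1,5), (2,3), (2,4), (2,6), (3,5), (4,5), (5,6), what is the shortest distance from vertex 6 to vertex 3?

Step 1: Build adjacency list:
  1: 2, 3, 5
  2: 1, 3, 4, 6
  3: 1, 2, 5
  4: 2, 5
  5: 1, 3, 4, 6
  6: 2, 5

Step 2: BFS from vertex 6 to find shortest path to 3:
  vertex 2 reached at distance 1
  vertex 5 reached at distance 1
  vertex 1 reached at distance 2
  vertex 3 reached at distance 2

Step 3: Shortest path: 6 -> 5 -> 3
Path length: 2 edges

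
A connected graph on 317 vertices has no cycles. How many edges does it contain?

A tree on n vertices always has exactly n - 1 edges.
For n = 317: edges = 317 - 1 = 316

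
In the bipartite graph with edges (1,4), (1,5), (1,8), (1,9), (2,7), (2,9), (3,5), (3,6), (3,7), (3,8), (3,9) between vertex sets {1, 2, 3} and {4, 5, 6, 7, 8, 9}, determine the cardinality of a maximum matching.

Step 1: List the neighbors of each left vertex:
  1: 4, 5, 8, 9
  2: 7, 9
  3: 5, 6, 7, 8, 9

Step 2: Greedily match left vertices, then look for augmenting paths:
  Match 1 -- 4
  Match 2 -- 7
  Match 3 -- 5
  No augmenting path remains.

Step 3: Verify this is maximum:
  Matching size 3 = min(|L|, |R|) = min(3, 6), which is an upper bound, so this matching is maximum.

Maximum matching: {(1,4), (2,7), (3,5)}
Size: 3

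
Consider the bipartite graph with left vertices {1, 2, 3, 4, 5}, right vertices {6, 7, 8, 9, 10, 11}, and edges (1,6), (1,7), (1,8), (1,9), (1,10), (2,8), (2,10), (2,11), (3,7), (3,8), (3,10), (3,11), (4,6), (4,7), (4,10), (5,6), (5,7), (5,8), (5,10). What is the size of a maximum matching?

Step 1: List the neighbors of each left vertex:
  1: 6, 7, 8, 9, 10
  2: 8, 10, 11
  3: 7, 8, 10, 11
  4: 6, 7, 10
  5: 6, 7, 8, 10

Step 2: Greedily match left vertices, then look for augmenting paths:
  Match 1 -- 9
  Match 2 -- 8
  Match 3 -- 7
  Match 4 -- 10
  Match 5 -- 6
  No augmenting path remains.

Step 3: Verify this is maximum:
  Matching size 5 = min(|L|, |R|) = min(5, 6), which is an upper bound, so this matching is maximum.

Maximum matching: {(1,9), (2,8), (3,7), (4,10), (5,6)}
Size: 5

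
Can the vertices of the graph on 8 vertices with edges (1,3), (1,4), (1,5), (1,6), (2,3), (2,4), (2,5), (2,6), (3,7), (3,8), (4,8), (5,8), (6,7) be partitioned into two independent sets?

Step 1: Attempt 2-coloring using BFS:
  Start at vertex 1, assign color 0
  Color vertex 3 with color 1 (neighbor of 1)
  Color vertex 4 with color 1 (neighbor of 1)
  Color vertex 5 with color 1 (neighbor of 1)
  Color vertex 6 with color 1 (neighbor of 1)
  Color vertex 2 with color 0 (neighbor of 3)
  Color vertex 7 with color 0 (neighbor of 3)
  Color vertex 8 with color 0 (neighbor of 3)

Step 2: 2-coloring succeeded. No conflicts found.
  Set A (color 0): {1, 2, 7, 8}
  Set B (color 1): {3, 4, 5, 6}

The graph is bipartite with partition {1, 2, 7, 8}, {3, 4, 5, 6}.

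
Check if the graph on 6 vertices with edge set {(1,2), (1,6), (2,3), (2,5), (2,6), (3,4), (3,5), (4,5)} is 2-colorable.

Step 1: Attempt 2-coloring using BFS:
  Start at vertex 1, assign color 0
  Color vertex 2 with color 1 (neighbor of 1)
  Color vertex 6 with color 1 (neighbor of 1)
  Color vertex 3 with color 0 (neighbor of 2)
  Color vertex 5 with color 0 (neighbor of 2)

Step 2: Conflict found! Vertices 2 and 6 are adjacent but have the same color.
This means the graph contains an odd cycle.

The graph is NOT bipartite.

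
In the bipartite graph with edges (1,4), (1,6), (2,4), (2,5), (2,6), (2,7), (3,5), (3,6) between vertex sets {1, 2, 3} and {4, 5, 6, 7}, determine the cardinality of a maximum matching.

Step 1: List the neighbors of each left vertex:
  1: 4, 6
  2: 4, 5, 6, 7
  3: 5, 6

Step 2: Greedily match left vertices, then look for augmenting paths:
  Match 1 -- 4
  Match 2 -- 5
  Match 3 -- 6
  No augmenting path remains.

Step 3: Verify this is maximum:
  Matching size 3 = min(|L|, |R|) = min(3, 4), which is an upper bound, so this matching is maximum.

Maximum matching: {(1,4), (2,5), (3,6)}
Size: 3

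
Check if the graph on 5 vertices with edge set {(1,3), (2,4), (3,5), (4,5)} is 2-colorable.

Step 1: Attempt 2-coloring using BFS:
  Start at vertex 1, assign color 0
  Color vertex 3 with color 1 (neighbor of 1)
  Color vertex 5 with color 0 (neighbor of 3)
  Color vertex 4 with color 1 (neighbor of 5)
  Color vertex 2 with color 0 (neighbor of 4)

Step 2: 2-coloring succeeded. No conflicts found.
  Set A (color 0): {1, 2, 5}
  Set B (color 1): {3, 4}

The graph is bipartite with partition {1, 2, 5}, {3, 4}.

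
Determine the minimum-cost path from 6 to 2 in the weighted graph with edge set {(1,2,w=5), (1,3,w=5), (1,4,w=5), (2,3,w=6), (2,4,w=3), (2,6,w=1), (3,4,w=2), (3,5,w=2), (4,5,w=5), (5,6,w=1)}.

Step 1: Build adjacency list with weights:
  1: 2(w=5), 3(w=5), 4(w=5)
  2: 1(w=5), 3(w=6), 4(w=3), 6(w=1)
  3: 1(w=5), 2(w=6), 4(w=2), 5(w=2)
  4: 1(w=5), 2(w=3), 3(w=2), 5(w=5)
  5: 3(w=2), 4(w=5), 6(w=1)
  6: 2(w=1), 5(w=1)

Step 2: Apply Dijkstra's algorithm from vertex 6:
  Visit vertex 6 (distance=0)
    Update dist[2] = 1
    Update dist[5] = 1
  Visit vertex 2 (distance=1)
    Update dist[1] = 6
    Update dist[3] = 7
    Update dist[4] = 4

Step 3: Shortest path: 6 -> 2
Total weight: 1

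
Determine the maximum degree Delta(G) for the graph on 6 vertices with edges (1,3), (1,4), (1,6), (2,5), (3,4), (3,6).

Step 1: Count edges incident to each vertex:
  deg(1) = 3 (neighbors: 3, 4, 6)
  deg(2) = 1 (neighbors: 5)
  deg(3) = 3 (neighbors: 1, 4, 6)
  deg(4) = 2 (neighbors: 1, 3)
  deg(5) = 1 (neighbors: 2)
  deg(6) = 2 (neighbors: 1, 3)

Step 2: Find maximum:
  max(3, 1, 3, 2, 1, 2) = 3 (vertex 1)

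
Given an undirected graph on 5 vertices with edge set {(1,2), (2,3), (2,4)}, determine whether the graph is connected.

Step 1: Build adjacency list from edges:
  1: 2
  2: 1, 3, 4
  3: 2
  4: 2
  5: (none)

Step 2: Run BFS/DFS from vertex 1:
  Visited: {1, 2, 3, 4}
  Reached 4 of 5 vertices

Step 3: Only 4 of 5 vertices reached. Graph is disconnected.
Connected components: {1, 2, 3, 4}, {5}
Answer: No, the graph is not connected (2 components).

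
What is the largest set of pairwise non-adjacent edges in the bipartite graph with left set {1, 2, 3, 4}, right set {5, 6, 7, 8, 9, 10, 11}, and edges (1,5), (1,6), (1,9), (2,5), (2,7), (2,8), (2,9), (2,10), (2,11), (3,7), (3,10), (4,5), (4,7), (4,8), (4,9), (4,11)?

Step 1: List the neighbors of each left vertex:
  1: 5, 6, 9
  2: 5, 7, 8, 9, 10, 11
  3: 7, 10
  4: 5, 7, 8, 9, 11

Step 2: Greedily match left vertices, then look for augmenting paths:
  Match 1 -- 5
  Match 2 -- 7
  Match 3 -- 10
  Match 4 -- 8
  No augmenting path remains.

Step 3: Verify this is maximum:
  Matching size 4 = min(|L|, |R|) = min(4, 7), which is an upper bound, so this matching is maximum.

Maximum matching: {(1,5), (2,7), (3,10), (4,8)}
Size: 4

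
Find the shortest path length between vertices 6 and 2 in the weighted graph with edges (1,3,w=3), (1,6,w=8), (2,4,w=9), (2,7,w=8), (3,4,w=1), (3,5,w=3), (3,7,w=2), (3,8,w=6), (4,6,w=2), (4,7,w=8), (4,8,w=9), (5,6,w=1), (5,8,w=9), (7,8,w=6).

Step 1: Build adjacency list with weights:
  1: 3(w=3), 6(w=8)
  2: 4(w=9), 7(w=8)
  3: 1(w=3), 4(w=1), 5(w=3), 7(w=2), 8(w=6)
  4: 2(w=9), 3(w=1), 6(w=2), 7(w=8), 8(w=9)
  5: 3(w=3), 6(w=1), 8(w=9)
  6: 1(w=8), 4(w=2), 5(w=1)
  7: 2(w=8), 3(w=2), 4(w=8), 8(w=6)
  8: 3(w=6), 4(w=9), 5(w=9), 7(w=6)

Step 2: Apply Dijkstra's algorithm from vertex 6:
  Visit vertex 6 (distance=0)
    Update dist[1] = 8
    Update dist[4] = 2
    Update dist[5] = 1
  Visit vertex 5 (distance=1)
    Update dist[3] = 4
    Update dist[8] = 10
  Visit vertex 4 (distance=2)
    Update dist[2] = 11
    Update dist[3] = 3
    Update dist[7] = 10
  Visit vertex 3 (distance=3)
    Update dist[1] = 6
    Update dist[7] = 5
    Update dist[8] = 9
  Visit vertex 7 (distance=5)
  Visit vertex 1 (distance=6)
  Visit vertex 8 (distance=9)
  Visit vertex 2 (distance=11)

Step 3: Shortest path: 6 -> 4 -> 2
Total weight: 2 + 9 = 11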